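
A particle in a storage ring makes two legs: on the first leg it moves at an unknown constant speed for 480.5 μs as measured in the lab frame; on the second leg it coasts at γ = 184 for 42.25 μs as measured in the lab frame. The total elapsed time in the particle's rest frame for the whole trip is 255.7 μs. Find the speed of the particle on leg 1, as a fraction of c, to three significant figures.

Leg 1: speed unknown; τ_1 = 480.5/γ_1.
Leg 2: γ = 184; τ_2 = 42.25/184.0 = 0.2296 μs.
Total proper time: τ_1 + 0.2296 = 255.7, so τ_1 = 255.7 − 0.2296 = 255.5 μs.
γ_1 = 480.5/255.5 = 1.881; β = √(1 − 1/γ²) = √0.7173.

β = 0.847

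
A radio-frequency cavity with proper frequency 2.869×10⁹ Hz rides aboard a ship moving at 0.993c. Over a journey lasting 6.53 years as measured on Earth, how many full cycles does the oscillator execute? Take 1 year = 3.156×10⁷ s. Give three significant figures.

γ = 1/√(1 − 0.993²) = 1/√0.01395 = 8.466
The oscillator's own cycle count is N = f × τ where τ is the proper time on the ship. τ = Δt/γ = 6.53/8.466 = 0.7713 years = 2.434×10⁷ s.
N = 2.869×10⁹ × 2.434×10⁷ = 6.984×10¹⁶.

N = 6.98×10¹⁶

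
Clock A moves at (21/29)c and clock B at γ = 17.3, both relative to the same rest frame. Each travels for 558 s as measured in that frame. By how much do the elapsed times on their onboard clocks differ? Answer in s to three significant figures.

A: γ = 1/√(1 − (21/29)²) = 29/20 = 1.450; τ_A = 558/1.450 = 384.8 s.
B: γ = 17.3; τ_B = 558/17.30 = 32.25 s.

|τ_A − τ_B| = 353 s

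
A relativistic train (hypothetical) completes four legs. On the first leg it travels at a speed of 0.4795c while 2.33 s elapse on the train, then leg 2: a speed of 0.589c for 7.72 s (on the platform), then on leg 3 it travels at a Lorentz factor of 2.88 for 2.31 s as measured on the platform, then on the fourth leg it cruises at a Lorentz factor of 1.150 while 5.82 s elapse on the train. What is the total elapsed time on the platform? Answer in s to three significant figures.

Δt = 19.4 s

Leg 1: γ = 1/√(1 − 0.4795²) = 1/√0.7701 = 1.140; Δt_1 = 1.140 × 2.33 = 2.655 s.
Leg 2: 7.72 s is already measured on the platform.
Leg 3: 2.31 s is already measured on the platform.
Leg 4: γ = 1.150; Δt_4 = 1.150 × 5.82 = 6.693 s.
Total: 2.655 + 7.720 + 2.310 + 6.693 s.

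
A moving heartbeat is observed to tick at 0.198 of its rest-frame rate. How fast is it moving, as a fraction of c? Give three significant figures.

Rate ratio = 1/γ, so γ = 1/0.198 = 5.051.
β = √(1 − 1/γ²) = √(1 − 0.198²) = √0.9608

β = 0.980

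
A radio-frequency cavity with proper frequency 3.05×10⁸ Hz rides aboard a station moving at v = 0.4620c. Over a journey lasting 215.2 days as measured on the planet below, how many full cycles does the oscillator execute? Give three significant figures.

N = 5.03×10¹⁵

γ = 1/√(1 − 0.4620²) = 1/√0.7866 = 1.128
The oscillator's own cycle count is N = f × τ where τ is the proper time aboard the station. τ = Δt/γ = 215.2/1.128 = 190.9 days = 1.649×10⁷ s.
N = 3.05×10⁸ × 1.649×10⁷ = 5.029×10¹⁵.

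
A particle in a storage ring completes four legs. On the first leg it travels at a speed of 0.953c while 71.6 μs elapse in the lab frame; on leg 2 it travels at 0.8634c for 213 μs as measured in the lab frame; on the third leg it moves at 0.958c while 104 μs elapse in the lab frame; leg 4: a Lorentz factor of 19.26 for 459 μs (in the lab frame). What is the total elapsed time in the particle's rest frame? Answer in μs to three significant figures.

Leg 1: γ = 1/√(1 − 0.953²) = 1/√0.09179 = 3.301; τ_1 = 71.6/3.301 = 21.69 μs.
Leg 2: γ = 1/√(1 − 0.8634²) = 1/√0.2545 = 1.982; τ_2 = 213/1.982 = 107.5 μs.
Leg 3: γ = 1/√(1 − 0.958²) = 1/√0.08224 = 3.487; τ_3 = 104/3.487 = 29.82 μs.
Leg 4: γ = 19.26; τ_4 = 459/19.26 = 23.83 μs.
Total: 21.69 + 107.5 + 29.82 + 23.83 μs.

τ = 183 μs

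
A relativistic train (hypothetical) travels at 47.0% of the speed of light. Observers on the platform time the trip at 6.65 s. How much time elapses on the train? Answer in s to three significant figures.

β = 0.470; γ = 1/√(1 − 0.470²) = 1/√0.7791 = 1.133
The interval measured on the platform is the dilated one; the clock on the train measures the proper time τ = Δt/γ = 6.65/1.133 s.

τ = 5.87 s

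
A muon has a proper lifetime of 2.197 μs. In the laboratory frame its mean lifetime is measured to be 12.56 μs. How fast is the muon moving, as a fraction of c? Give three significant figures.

β = 0.985

γ = Δt/τ₀ = 12.56/2.197 = 5.717
β = √(1 − 1/γ²) = √(1 − 0.03060) = √0.9694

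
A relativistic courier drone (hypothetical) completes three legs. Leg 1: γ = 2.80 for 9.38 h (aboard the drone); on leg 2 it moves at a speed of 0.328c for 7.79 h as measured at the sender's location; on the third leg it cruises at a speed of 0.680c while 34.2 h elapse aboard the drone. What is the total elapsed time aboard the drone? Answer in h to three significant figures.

τ = 50.9 h

Leg 1: 9.38 h is already measured aboard the drone.
Leg 2: γ = 1/√(1 − 0.328²) = 1/√0.8924 = 1.059; τ_2 = 7.79/1.059 = 7.359 h.
Leg 3: 34.2 h is already measured aboard the drone.
Total: 9.380 + 7.359 + 34.20 h.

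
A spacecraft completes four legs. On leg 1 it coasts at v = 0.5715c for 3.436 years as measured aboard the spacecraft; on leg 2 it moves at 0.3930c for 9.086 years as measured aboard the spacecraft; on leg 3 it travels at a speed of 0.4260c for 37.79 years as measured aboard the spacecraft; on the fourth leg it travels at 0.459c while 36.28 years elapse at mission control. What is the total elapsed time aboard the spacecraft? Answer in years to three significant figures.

τ = 82.5 years

Leg 1: 3.436 years is already measured aboard the spacecraft.
Leg 2: 9.086 years is already measured aboard the spacecraft.
Leg 3: 37.79 years is already measured aboard the spacecraft.
Leg 4: γ = 1/√(1 − 0.459²) = 1/√0.7893 = 1.126; τ_4 = 36.28/1.126 = 32.23 years.
Total: 3.436 + 9.086 + 37.79 + 32.23 years.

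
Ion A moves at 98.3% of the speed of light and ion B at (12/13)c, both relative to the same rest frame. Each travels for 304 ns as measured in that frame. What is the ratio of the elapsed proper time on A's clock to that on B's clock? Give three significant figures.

τ_A/τ_B = 0.477

A: β = 0.983; γ = 1/√(1 − 0.983²) = 1/√0.03371 = 5.446. B: γ = 1/√(1 − (12/13)²) = 13/5 = 2.600.
τ_A/τ_B = γ_B/γ_A = 2.600/5.446 = 0.4774, so τ_A/τ_B = 0.4774.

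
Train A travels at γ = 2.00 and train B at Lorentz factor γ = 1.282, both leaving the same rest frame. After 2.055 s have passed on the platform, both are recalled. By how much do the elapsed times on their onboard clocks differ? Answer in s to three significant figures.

|τ_A − τ_B| = 0.575 s

A: γ = 2.00; τ_A = 2.055/2.000 = 1.028 s.
B: γ = 1.282; τ_B = 2.055/1.282 = 1.603 s.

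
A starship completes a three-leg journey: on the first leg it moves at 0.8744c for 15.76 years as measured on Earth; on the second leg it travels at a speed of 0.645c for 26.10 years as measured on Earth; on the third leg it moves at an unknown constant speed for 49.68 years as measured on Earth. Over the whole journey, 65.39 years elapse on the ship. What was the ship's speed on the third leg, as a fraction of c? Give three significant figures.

Leg 1: γ = 1/√(1 − 0.8744²) = 1/√0.2354 = 2.061; τ_1 = 15.76/2.061 = 7.647 years.
Leg 2: γ = 1/√(1 − 0.645²) = 1/√0.5840 = 1.309; τ_2 = 26.10/1.309 = 19.95 years.
Leg 3: speed unknown; τ_3 = 49.68/γ_3.
Total proper time: 7.647 + 19.95 + τ_3 = 65.39, so τ_3 = 65.39 − 27.59 = 37.80 years.
γ_3 = 49.68/37.80 = 1.314; β = √(1 − 1/γ²) = √0.4211.

β = 0.649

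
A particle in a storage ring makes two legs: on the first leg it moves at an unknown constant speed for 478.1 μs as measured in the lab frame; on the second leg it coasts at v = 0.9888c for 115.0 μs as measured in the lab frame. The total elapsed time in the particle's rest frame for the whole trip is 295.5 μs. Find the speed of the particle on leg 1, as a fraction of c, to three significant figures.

β = 0.813

Leg 1: speed unknown; τ_1 = 478.1/γ_1.
Leg 2: γ = 1/√(1 − 0.9888²) = 1/√0.02227 = 6.700; τ_2 = 115.0/6.700 = 17.16 μs.
Total proper time: τ_1 + 17.16 = 295.5, so τ_1 = 295.5 − 17.16 = 278.3 μs.
γ_1 = 478.1/278.3 = 1.718; β = √(1 − 1/γ²) = √0.6611.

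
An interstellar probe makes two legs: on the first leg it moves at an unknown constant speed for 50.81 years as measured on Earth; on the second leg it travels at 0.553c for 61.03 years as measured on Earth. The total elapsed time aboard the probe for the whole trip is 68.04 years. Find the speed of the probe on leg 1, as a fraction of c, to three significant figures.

Leg 1: speed unknown; τ_1 = 50.81/γ_1.
Leg 2: γ = 1/√(1 − 0.553²) = 1/√0.6942 = 1.200; τ_2 = 61.03/1.200 = 50.85 years.
Total proper time: τ_1 + 50.85 = 68.04, so τ_1 = 68.04 − 50.85 = 17.19 years.
γ_1 = 50.81/17.19 = 2.956; β = √(1 − 1/γ²) = √0.8855.

β = 0.941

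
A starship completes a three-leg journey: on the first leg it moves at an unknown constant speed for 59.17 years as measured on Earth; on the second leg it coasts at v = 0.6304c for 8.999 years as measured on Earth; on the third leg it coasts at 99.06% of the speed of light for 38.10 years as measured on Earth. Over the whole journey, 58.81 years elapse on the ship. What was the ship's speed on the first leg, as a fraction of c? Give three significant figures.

β = 0.616

Leg 1: speed unknown; τ_1 = 59.17/γ_1.
Leg 2: γ = 1/√(1 − 0.6304²) = 1/√0.6026 = 1.288; τ_2 = 8.999/1.288 = 6.986 years.
Leg 3: β = 0.9906; γ = 1/√(1 − 0.9906²) = 1/√0.01871 = 7.310; τ_3 = 38.10/7.310 = 5.212 years.
Total proper time: τ_1 + 6.986 + 5.212 = 58.81, so τ_1 = 58.81 − 12.20 = 46.61 years.
γ_1 = 59.17/46.61 = 1.269; β = √(1 − 1/γ²) = √0.3794.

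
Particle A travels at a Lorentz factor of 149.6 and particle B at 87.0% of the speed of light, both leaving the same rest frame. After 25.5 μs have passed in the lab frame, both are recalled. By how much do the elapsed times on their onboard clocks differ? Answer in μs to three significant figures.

|τ_A − τ_B| = 12.4 μs

A: γ = 149.6; τ_A = 25.5/149.6 = 0.1705 μs.
B: β = 0.870; γ = 1/√(1 − 0.870²) = 1/√0.2431 = 2.028; τ_B = 25.5/2.028 = 12.57 μs.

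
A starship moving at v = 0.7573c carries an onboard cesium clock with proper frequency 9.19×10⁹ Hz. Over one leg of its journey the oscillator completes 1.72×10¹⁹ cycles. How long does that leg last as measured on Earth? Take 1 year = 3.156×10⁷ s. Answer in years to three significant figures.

Δt = 90.8 years

γ = 1/√(1 − 0.7573²) = 1/√0.4265 = 1.531
Proper time for N cycles: τ = N/f = 1.72×10¹⁹/(9.19×10⁹) = 1.872×10⁹ s = 59.30 years.
Lab-frame duration Δt = γτ = 1.531 × 59.30 = 90.81 years.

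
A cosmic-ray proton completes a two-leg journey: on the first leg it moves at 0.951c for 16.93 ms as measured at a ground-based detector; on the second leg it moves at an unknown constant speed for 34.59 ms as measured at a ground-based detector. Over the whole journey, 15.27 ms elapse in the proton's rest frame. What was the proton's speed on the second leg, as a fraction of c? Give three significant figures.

Leg 1: γ = 1/√(1 − 0.951²) = 1/√0.09560 = 3.234; τ_1 = 16.93/3.234 = 5.235 ms.
Leg 2: speed unknown; τ_2 = 34.59/γ_2.
Total proper time: 5.235 + τ_2 = 15.27, so τ_2 = 15.27 − 5.235 = 10.04 ms.
γ_2 = 34.59/10.04 = 3.447; β = √(1 − 1/γ²) = √0.9158.

β = 0.957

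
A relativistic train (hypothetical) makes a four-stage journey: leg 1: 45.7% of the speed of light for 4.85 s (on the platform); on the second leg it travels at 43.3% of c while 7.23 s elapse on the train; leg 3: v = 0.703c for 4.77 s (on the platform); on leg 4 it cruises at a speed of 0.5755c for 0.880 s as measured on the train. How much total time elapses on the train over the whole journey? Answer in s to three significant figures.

Leg 1: β = 0.457; γ = 1/√(1 − 0.457²) = 1/√0.7912 = 1.124; τ_1 = 4.85/1.124 = 4.314 s.
Leg 2: 7.23 s is already measured on the train.
Leg 3: γ = 1/√(1 − 0.703²) = 1/√0.5058 = 1.406; τ_3 = 4.77/1.406 = 3.392 s.
Leg 4: 0.880 s is already measured on the train.
Total: 4.314 + 7.230 + 3.392 + 0.8800 s.

τ = 15.8 s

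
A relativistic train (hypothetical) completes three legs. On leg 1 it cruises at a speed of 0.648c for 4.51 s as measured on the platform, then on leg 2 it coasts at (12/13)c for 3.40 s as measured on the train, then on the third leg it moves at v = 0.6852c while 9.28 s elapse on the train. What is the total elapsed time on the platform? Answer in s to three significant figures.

Δt = 26.1 s

Leg 1: 4.51 s is already measured on the platform.
Leg 2: γ = 1/√(1 − (12/13)²) = 13/5 = 2.600; Δt_2 = 2.600 × 3.40 = 8.840 s.
Leg 3: γ = 1/√(1 − 0.6852²) = 1/√0.5305 = 1.373; Δt_3 = 1.373 × 9.28 = 12.74 s.
Total: 4.510 + 8.840 + 12.74 s.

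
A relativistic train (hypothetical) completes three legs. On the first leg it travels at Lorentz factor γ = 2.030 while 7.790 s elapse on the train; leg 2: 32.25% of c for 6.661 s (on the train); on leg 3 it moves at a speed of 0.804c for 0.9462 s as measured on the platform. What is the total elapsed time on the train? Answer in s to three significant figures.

τ = 15.0 s

Leg 1: 7.790 s is already measured on the train.
Leg 2: 6.661 s is already measured on the train.
Leg 3: γ = 1/√(1 − 0.804²) = 1/√0.3536 = 1.682; τ_3 = 0.9462/1.682 = 0.5626 s.
Total: 7.790 + 6.661 + 0.5626 s.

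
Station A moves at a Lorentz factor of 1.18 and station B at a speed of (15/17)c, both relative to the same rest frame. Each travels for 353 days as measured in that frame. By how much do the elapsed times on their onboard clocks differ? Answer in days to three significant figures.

|τ_A − τ_B| = 133 days

A: γ = 1.18; τ_A = 353/1.180 = 299.2 days.
B: γ = 1/√(1 − (15/17)²) = 17/8 = 2.125; τ_B = 353/2.125 = 166.1 days.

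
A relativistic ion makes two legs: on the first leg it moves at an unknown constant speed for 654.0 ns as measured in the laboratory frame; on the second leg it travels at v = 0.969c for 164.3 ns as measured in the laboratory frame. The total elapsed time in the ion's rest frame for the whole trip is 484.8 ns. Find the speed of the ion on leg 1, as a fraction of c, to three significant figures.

β = 0.734

Leg 1: speed unknown; τ_1 = 654.0/γ_1.
Leg 2: γ = 1/√(1 − 0.969²) = 1/√0.06104 = 4.048; τ_2 = 164.3/4.048 = 40.59 ns.
Total proper time: τ_1 + 40.59 = 484.8, so τ_1 = 484.8 − 40.59 = 444.2 ns.
γ_1 = 654.0/444.2 = 1.472; β = √(1 − 1/γ²) = √0.5387.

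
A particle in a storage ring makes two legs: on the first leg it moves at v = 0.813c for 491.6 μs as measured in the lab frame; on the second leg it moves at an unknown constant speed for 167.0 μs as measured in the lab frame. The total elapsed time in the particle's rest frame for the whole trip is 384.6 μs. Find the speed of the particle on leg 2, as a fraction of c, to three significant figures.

β = 0.808

Leg 1: γ = 1/√(1 − 0.813²) = 1/√0.3390 = 1.717; τ_1 = 491.6/1.717 = 286.2 μs.
Leg 2: speed unknown; τ_2 = 167.0/γ_2.
Total proper time: 286.2 + τ_2 = 384.6, so τ_2 = 384.6 − 286.2 = 98.36 μs.
γ_2 = 167.0/98.36 = 1.698; β = √(1 − 1/γ²) = √0.6531.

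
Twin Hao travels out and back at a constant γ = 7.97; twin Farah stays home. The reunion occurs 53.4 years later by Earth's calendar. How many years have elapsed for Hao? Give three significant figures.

γ = 7.97
Hao's clock measures proper time along the trip: τ = Δt/γ = 53.4/7.970 years.

τ = 6.70 years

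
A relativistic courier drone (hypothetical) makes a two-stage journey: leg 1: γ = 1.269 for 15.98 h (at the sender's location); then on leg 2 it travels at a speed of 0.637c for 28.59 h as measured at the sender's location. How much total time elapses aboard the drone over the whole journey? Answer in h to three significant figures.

Leg 1: γ = 1.269; τ_1 = 15.98/1.269 = 12.59 h.
Leg 2: γ = 1/√(1 − 0.637²) = 1/√0.5942 = 1.297; τ_2 = 28.59/1.297 = 22.04 h.
Total: 12.59 + 22.04 h.

τ = 34.6 h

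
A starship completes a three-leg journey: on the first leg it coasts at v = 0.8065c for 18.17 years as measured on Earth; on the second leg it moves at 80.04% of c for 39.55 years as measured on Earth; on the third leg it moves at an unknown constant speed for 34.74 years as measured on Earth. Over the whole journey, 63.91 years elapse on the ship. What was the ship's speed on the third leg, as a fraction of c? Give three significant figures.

β = 0.530

Leg 1: γ = 1/√(1 − 0.8065²) = 1/√0.3496 = 1.691; τ_1 = 18.17/1.691 = 10.74 years.
Leg 2: β = 0.8004; γ = 1/√(1 − 0.8004²) = 1/√0.3594 = 1.668; τ_2 = 39.55/1.668 = 23.71 years.
Leg 3: speed unknown; τ_3 = 34.74/γ_3.
Total proper time: 10.74 + 23.71 + τ_3 = 63.91, so τ_3 = 63.91 − 34.45 = 29.46 years.
γ_3 = 34.74/29.46 = 1.179; β = √(1 − 1/γ²) = √0.2810.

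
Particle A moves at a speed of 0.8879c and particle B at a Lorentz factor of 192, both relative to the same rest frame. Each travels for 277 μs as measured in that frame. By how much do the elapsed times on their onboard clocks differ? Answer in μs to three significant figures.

|τ_A − τ_B| = 126 μs

A: γ = 1/√(1 − 0.8879²) = 1/√0.2116 = 2.174; τ_A = 277/2.174 = 127.4 μs.
B: γ = 192; τ_B = 277/192.0 = 1.443 μs.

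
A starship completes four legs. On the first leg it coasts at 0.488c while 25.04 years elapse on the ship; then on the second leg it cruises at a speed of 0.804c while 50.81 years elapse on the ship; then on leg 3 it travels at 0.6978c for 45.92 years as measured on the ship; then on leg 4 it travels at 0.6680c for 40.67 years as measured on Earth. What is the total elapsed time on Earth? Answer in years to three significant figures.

Δt = 219 years

Leg 1: γ = 1/√(1 − 0.488²) = 1/√0.7619 = 1.146; Δt_1 = 1.146 × 25.04 = 28.69 years.
Leg 2: γ = 1/√(1 − 0.804²) = 1/√0.3536 = 1.682; Δt_2 = 1.682 × 50.81 = 85.45 years.
Leg 3: γ = 1/√(1 − 0.6978²) = 1/√0.5131 = 1.396; Δt_3 = 1.396 × 45.92 = 64.11 years.
Leg 4: 40.67 years is already measured on Earth.
Total: 28.69 + 85.45 + 64.11 + 40.67 years.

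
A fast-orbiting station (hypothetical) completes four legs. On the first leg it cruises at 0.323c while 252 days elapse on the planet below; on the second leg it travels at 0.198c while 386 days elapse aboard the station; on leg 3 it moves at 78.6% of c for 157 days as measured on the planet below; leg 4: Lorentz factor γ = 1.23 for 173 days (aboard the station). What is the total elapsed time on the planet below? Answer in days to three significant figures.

Leg 1: 252 days is already measured on the planet below.
Leg 2: γ = 1/√(1 − 0.198²) = 1/√0.9608 = 1.020; Δt_2 = 1.020 × 386 = 393.8 days.
Leg 3: 157 days is already measured on the planet below.
Leg 4: γ = 1.23; Δt_4 = 1.230 × 173 = 212.8 days.
Total: 252.0 + 393.8 + 157.0 + 212.8 days.

Δt = 1020 days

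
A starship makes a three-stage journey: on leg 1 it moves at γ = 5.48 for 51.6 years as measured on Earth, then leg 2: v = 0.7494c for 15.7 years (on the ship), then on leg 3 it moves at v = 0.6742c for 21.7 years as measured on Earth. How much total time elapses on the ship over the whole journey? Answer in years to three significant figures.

Leg 1: γ = 5.48; τ_1 = 51.6/5.480 = 9.416 years.
Leg 2: 15.7 years is already measured on the ship.
Leg 3: γ = 1/√(1 − 0.6742²) = 1/√0.5455 = 1.354; τ_3 = 21.7/1.354 = 16.03 years.
Total: 9.416 + 15.70 + 16.03 years.

τ = 41.1 years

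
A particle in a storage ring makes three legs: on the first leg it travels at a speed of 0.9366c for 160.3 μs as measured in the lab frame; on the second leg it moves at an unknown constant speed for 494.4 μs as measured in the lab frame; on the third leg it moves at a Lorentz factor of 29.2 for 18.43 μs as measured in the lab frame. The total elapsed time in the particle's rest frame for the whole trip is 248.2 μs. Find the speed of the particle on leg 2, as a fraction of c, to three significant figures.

Leg 1: γ = 1/√(1 − 0.9366²) = 1/√0.1228 = 2.854; τ_1 = 160.3/2.854 = 56.17 μs.
Leg 2: speed unknown; τ_2 = 494.4/γ_2.
Leg 3: γ = 29.2; τ_3 = 18.43/29.20 = 0.6312 μs.
Total proper time: 56.17 + τ_2 + 0.6312 = 248.2, so τ_2 = 248.2 − 56.80 = 191.4 μs.
γ_2 = 494.4/191.4 = 2.583; β = √(1 − 1/γ²) = √0.8501.

β = 0.922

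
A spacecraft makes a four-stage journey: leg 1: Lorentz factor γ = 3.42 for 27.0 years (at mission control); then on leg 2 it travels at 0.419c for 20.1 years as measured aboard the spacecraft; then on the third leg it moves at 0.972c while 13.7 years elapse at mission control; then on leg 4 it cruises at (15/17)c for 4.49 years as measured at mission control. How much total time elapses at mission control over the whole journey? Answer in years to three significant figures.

Δt = 67.3 years

Leg 1: 27.0 years is already measured at mission control.
Leg 2: γ = 1/√(1 − 0.419²) = 1/√0.8244 = 1.101; Δt_2 = 1.101 × 20.1 = 22.14 years.
Leg 3: 13.7 years is already measured at mission control.
Leg 4: 4.49 years is already measured at mission control.
Total: 27.00 + 22.14 + 13.70 + 4.490 years.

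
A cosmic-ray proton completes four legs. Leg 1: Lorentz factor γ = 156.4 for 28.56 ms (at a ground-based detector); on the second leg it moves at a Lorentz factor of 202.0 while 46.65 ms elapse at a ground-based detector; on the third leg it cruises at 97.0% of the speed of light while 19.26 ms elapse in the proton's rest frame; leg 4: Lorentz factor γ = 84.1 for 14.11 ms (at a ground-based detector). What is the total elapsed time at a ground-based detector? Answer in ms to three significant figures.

Δt = 169 ms

Leg 1: 28.56 ms is already measured at a ground-based detector.
Leg 2: 46.65 ms is already measured at a ground-based detector.
Leg 3: β = 0.970; γ = 1/√(1 − 0.970²) = 1/√0.05910 = 4.113; Δt_3 = 4.113 × 19.26 = 79.23 ms.
Leg 4: 14.11 ms is already measured at a ground-based detector.
Total: 28.56 + 46.65 + 79.23 + 14.11 ms.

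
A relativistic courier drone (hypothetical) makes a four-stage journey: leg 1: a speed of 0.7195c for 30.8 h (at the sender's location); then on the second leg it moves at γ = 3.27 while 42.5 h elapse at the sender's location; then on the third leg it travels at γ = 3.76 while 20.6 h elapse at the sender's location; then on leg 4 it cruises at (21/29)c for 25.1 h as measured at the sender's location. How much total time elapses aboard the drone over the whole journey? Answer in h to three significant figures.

τ = 57.2 h

Leg 1: γ = 1/√(1 − 0.7195²) = 1/√0.4823 = 1.440; τ_1 = 30.8/1.440 = 21.39 h.
Leg 2: γ = 3.27; τ_2 = 42.5/3.270 = 13.00 h.
Leg 3: γ = 3.76; τ_3 = 20.6/3.760 = 5.479 h.
Leg 4: γ = 1/√(1 − (21/29)²) = 29/20 = 1.450; τ_4 = 25.1/1.450 = 17.31 h.
Total: 21.39 + 13.00 + 5.479 + 17.31 h.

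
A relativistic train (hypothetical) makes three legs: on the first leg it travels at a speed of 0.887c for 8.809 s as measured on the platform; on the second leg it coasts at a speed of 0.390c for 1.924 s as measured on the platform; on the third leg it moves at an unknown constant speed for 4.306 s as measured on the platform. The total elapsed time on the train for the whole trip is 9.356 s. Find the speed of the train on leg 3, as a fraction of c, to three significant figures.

Leg 1: γ = 1/√(1 − 0.887²) = 1/√0.2132 = 2.166; τ_1 = 8.809/2.166 = 4.068 s.
Leg 2: γ = 1/√(1 − 0.390²) = 1/√0.8479 = 1.086; τ_2 = 1.924/1.086 = 1.772 s.
Leg 3: speed unknown; τ_3 = 4.306/γ_3.
Total proper time: 4.068 + 1.772 + τ_3 = 9.356, so τ_3 = 9.356 − 5.839 = 3.517 s.
γ_3 = 4.306/3.517 = 1.224; β = √(1 − 1/γ²) = √0.3330.

β = 0.577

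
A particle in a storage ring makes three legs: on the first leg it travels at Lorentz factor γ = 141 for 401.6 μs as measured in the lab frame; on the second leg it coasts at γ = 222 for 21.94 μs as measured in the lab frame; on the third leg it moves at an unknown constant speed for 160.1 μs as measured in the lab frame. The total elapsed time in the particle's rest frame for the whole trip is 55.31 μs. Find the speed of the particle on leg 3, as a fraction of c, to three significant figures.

β = 0.945

Leg 1: γ = 141; τ_1 = 401.6/141.0 = 2.848 μs.
Leg 2: γ = 222; τ_2 = 21.94/222.0 = 0.09883 μs.
Leg 3: speed unknown; τ_3 = 160.1/γ_3.
Total proper time: 2.848 + 0.09883 + τ_3 = 55.31, so τ_3 = 55.31 − 2.947 = 52.36 μs.
γ_3 = 160.1/52.36 = 3.058; β = √(1 − 1/γ²) = √0.8930.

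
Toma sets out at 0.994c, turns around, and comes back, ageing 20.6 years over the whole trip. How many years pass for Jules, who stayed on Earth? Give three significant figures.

Δt = 188 years

γ = 1/√(1 − 0.994²) = 1/√0.01196 = 9.142
Earth-frame duration is the dilated interval: Δt = γτ = 9.142 × 20.6 years.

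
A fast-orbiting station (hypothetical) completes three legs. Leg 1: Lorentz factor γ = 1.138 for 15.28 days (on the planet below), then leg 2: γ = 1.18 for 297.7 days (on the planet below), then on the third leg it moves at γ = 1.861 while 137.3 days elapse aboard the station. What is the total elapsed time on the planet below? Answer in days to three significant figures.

Leg 1: 15.28 days is already measured on the planet below.
Leg 2: 297.7 days is already measured on the planet below.
Leg 3: γ = 1.861; Δt_3 = 1.861 × 137.3 = 255.5 days.
Total: 15.28 + 297.7 + 255.5 days.

Δt = 568 days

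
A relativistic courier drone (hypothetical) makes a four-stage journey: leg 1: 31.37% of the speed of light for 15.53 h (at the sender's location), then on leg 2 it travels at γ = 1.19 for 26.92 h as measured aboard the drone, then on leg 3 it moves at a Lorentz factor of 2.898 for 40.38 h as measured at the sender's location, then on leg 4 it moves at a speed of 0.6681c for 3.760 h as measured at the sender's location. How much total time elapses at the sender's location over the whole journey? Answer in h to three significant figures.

Δt = 91.7 h

Leg 1: 15.53 h is already measured at the sender's location.
Leg 2: γ = 1.19; Δt_2 = 1.190 × 26.92 = 32.03 h.
Leg 3: 40.38 h is already measured at the sender's location.
Leg 4: 3.760 h is already measured at the sender's location.
Total: 15.53 + 32.03 + 40.38 + 3.760 h.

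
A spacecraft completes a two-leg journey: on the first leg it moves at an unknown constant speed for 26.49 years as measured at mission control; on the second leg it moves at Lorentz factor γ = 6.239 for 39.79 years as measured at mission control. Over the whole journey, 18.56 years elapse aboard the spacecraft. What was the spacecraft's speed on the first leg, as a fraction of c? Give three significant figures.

β = 0.888

Leg 1: speed unknown; τ_1 = 26.49/γ_1.
Leg 2: γ = 6.239; τ_2 = 39.79/6.239 = 6.378 years.
Total proper time: τ_1 + 6.378 = 18.56, so τ_1 = 18.56 − 6.378 = 12.18 years.
γ_1 = 26.49/12.18 = 2.174; β = √(1 − 1/γ²) = √0.7885.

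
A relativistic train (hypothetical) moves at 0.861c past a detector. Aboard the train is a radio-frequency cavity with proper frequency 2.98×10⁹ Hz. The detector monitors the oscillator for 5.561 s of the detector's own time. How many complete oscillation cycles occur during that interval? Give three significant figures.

γ = 1/√(1 − 0.861²) = 1/√0.2587 = 1.966
During 5.561 s of lab time, the oscillator's proper time advances by τ = Δt/γ = 5.561/1.966 = 2.828 s = 2.828×10⁰ s.
N = f × τ = 2.98×10⁹ × 2.828×10⁰ = 8.428×10⁹.

N = 8.43×10⁹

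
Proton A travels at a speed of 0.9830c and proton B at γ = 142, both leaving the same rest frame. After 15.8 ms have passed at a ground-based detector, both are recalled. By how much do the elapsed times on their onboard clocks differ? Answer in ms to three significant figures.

A: γ = 1/√(1 − 0.9830²) = 1/√0.03371 = 5.446; τ_A = 15.8/5.446 = 2.901 ms.
B: γ = 142; τ_B = 15.8/142.0 = 0.1113 ms.

|τ_A − τ_B| = 2.79 ms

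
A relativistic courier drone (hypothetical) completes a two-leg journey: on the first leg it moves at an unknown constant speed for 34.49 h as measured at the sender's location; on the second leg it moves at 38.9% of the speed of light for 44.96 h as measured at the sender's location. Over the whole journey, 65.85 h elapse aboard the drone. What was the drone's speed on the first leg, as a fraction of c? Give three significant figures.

β = 0.706

Leg 1: speed unknown; τ_1 = 34.49/γ_1.
Leg 2: β = 0.389; γ = 1/√(1 − 0.389²) = 1/√0.8487 = 1.085; τ_2 = 44.96/1.085 = 41.42 h.
Total proper time: τ_1 + 41.42 = 65.85, so τ_1 = 65.85 − 41.42 = 24.43 h.
γ_1 = 34.49/24.43 = 1.412; β = √(1 − 1/γ²) = √0.4982.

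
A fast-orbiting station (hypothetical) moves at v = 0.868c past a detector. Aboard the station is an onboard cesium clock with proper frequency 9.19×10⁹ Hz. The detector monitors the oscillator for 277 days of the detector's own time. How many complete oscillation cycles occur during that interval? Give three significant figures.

γ = 1/√(1 − 0.868²) = 1/√0.2466 = 2.014
During 277 days of lab time, the oscillator's proper time advances by τ = Δt/γ = 277/2.014 = 137.5 days = 1.188×10⁷ s.
N = f × τ = 9.19×10⁹ × 1.188×10⁷ = 1.092×10¹⁷.

N = 1.09×10¹⁷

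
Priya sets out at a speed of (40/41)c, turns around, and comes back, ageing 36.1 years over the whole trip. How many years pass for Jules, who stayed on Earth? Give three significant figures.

Δt = 164 years

γ = 1/√(1 − (40/41)²) = 41/9 ≈ 4.556
Earth-frame duration is the dilated interval: Δt = γτ = 4.556 × 36.1 years.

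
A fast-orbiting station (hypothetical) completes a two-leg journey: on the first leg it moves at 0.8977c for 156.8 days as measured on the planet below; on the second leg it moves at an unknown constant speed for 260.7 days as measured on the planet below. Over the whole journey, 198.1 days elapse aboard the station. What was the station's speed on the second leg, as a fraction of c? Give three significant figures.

β = 0.869

Leg 1: γ = 1/√(1 − 0.8977²) = 1/√0.1941 = 2.270; τ_1 = 156.8/2.270 = 69.09 days.
Leg 2: speed unknown; τ_2 = 260.7/γ_2.
Total proper time: 69.09 + τ_2 = 198.1, so τ_2 = 198.1 − 69.09 = 129.0 days.
γ_2 = 260.7/129.0 = 2.021; β = √(1 − 1/γ²) = √0.7551.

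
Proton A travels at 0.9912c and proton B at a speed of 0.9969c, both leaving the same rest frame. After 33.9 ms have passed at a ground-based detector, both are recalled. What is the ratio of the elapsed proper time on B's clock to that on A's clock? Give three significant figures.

τ_B/τ_A = 0.594

A: γ = 1/√(1 − 0.9912²) = 1/√0.01752 = 7.554. B: γ = 1/√(1 − 0.9969²) = 1/√0.006190 = 12.71.
τ_A/τ_B = γ_B/γ_A = 12.71/7.554 = 1.682, so τ_B/τ_A = 0.5944.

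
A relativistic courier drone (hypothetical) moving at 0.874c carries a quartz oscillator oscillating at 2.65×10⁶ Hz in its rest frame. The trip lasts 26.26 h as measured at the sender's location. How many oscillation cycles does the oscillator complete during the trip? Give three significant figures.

N = 1.22×10¹¹

γ = 1/√(1 − 0.874²) = 1/√0.2361 = 2.058
The oscillator's own cycle count is N = f × τ where τ is the proper time aboard the drone. τ = Δt/γ = 26.26/2.058 = 12.76 h = 4.594×10⁴ s.
N = 2.65×10⁶ × 4.594×10⁴ = 1.217×10¹¹.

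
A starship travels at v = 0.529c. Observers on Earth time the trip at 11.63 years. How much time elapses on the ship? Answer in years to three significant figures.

γ = 1/√(1 − 0.529²) = 1/√0.7202 = 1.178
The interval measured on Earth is the dilated one; the clock on the ship measures the proper time τ = Δt/γ = 11.63/1.178 years.

τ = 9.87 years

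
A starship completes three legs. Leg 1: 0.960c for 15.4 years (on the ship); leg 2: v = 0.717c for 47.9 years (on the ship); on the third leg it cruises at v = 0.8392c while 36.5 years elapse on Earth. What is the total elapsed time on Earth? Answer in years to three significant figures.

Δt = 160 years

Leg 1: γ = 1/√(1 − 0.960²) = 25/7 ≈ 3.571; Δt_1 = 3.571 × 15.4 = 55.00 years.
Leg 2: γ = 1/√(1 − 0.717²) = 1/√0.4859 = 1.435; Δt_2 = 1.435 × 47.9 = 68.72 years.
Leg 3: 36.5 years is already measured on Earth.
Total: 55.00 + 68.72 + 36.50 years.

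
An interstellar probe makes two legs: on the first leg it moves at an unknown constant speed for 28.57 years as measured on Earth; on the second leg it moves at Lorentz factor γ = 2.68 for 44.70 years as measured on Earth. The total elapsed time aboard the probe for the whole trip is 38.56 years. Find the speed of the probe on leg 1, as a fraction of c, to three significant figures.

β = 0.643

Leg 1: speed unknown; τ_1 = 28.57/γ_1.
Leg 2: γ = 2.68; τ_2 = 44.70/2.680 = 16.68 years.
Total proper time: τ_1 + 16.68 = 38.56, so τ_1 = 38.56 − 16.68 = 21.88 years.
γ_1 = 28.57/21.88 = 1.306; β = √(1 − 1/γ²) = √0.4134.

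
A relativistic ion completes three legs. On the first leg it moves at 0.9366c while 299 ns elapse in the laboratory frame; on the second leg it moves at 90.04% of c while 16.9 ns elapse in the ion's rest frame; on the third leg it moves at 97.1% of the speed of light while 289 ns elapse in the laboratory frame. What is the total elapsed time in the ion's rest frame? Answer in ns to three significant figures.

Leg 1: γ = 1/√(1 − 0.9366²) = 1/√0.1228 = 2.854; τ_1 = 299/2.854 = 104.8 ns.
Leg 2: 16.9 ns is already measured in the ion's rest frame.
Leg 3: β = 0.971; γ = 1/√(1 − 0.971²) = 1/√0.05716 = 4.183; τ_3 = 289/4.183 = 69.09 ns.
Total: 104.8 + 16.90 + 69.09 ns.

τ = 191 ns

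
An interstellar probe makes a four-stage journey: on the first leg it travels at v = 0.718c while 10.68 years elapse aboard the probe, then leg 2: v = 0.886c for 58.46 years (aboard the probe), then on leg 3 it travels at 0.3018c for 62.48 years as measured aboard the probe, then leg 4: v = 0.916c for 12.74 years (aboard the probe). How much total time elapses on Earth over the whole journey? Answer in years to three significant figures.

Δt = 239 years

Leg 1: γ = 1/√(1 − 0.718²) = 1/√0.4845 = 1.437; Δt_1 = 1.437 × 10.68 = 15.34 years.
Leg 2: γ = 1/√(1 − 0.886²) = 1/√0.2150 = 2.157; Δt_2 = 2.157 × 58.46 = 126.1 years.
Leg 3: γ = 1/√(1 − 0.3018²) = 1/√0.9089 = 1.049; Δt_3 = 1.049 × 62.48 = 65.54 years.
Leg 4: γ = 1/√(1 − 0.916²) = 1/√0.1609 = 2.493; Δt_4 = 2.493 × 12.74 = 31.76 years.
Total: 15.34 + 126.1 + 65.54 + 31.76 years.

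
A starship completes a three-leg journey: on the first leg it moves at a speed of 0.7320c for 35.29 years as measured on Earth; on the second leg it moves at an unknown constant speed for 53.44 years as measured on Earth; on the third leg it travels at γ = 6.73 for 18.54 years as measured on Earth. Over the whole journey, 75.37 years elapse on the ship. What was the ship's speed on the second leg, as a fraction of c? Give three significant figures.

β = 0.417

Leg 1: γ = 1/√(1 − 0.7320²) = 1/√0.4642 = 1.468; τ_1 = 35.29/1.468 = 24.04 years.
Leg 2: speed unknown; τ_2 = 53.44/γ_2.
Leg 3: γ = 6.73; τ_3 = 18.54/6.730 = 2.755 years.
Total proper time: 24.04 + τ_2 + 2.755 = 75.37, so τ_2 = 75.37 − 26.80 = 48.57 years.
γ_2 = 53.44/48.57 = 1.100; β = √(1 − 1/γ²) = √0.1739.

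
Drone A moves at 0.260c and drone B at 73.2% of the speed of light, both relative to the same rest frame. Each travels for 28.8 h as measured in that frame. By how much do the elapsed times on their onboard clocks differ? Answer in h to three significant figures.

|τ_A − τ_B| = 8.19 h

A: γ = 1/√(1 − 0.260²) = 1/√0.9324 = 1.036; τ_A = 28.8/1.036 = 27.81 h.
B: β = 0.732; γ = 1/√(1 − 0.732²) = 1/√0.4642 = 1.468; τ_B = 28.8/1.468 = 19.62 h.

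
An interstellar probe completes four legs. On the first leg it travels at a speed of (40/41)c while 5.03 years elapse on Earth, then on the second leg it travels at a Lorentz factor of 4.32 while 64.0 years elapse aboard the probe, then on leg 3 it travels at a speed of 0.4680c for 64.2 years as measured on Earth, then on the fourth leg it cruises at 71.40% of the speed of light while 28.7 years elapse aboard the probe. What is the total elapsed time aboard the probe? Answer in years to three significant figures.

Leg 1: γ = 1/√(1 − (40/41)²) = 41/9 ≈ 4.556; τ_1 = 5.03/4.556 = 1.104 years.
Leg 2: 64.0 years is already measured aboard the probe.
Leg 3: γ = 1/√(1 − 0.4680²) = 1/√0.7810 = 1.132; τ_3 = 64.2/1.132 = 56.74 years.
Leg 4: 28.7 years is already measured aboard the probe.
Total: 1.104 + 64.00 + 56.74 + 28.70 years.

τ = 151 years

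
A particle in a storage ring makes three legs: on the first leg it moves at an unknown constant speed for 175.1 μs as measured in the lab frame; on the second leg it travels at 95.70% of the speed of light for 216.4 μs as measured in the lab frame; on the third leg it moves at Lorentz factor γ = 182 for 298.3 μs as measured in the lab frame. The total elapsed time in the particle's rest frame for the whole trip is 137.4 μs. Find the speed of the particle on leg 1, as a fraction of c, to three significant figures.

Leg 1: speed unknown; τ_1 = 175.1/γ_1.
Leg 2: β = 0.9570; γ = 1/√(1 − 0.9570²) = 1/√0.08415 = 3.447; τ_2 = 216.4/3.447 = 62.78 μs.
Leg 3: γ = 182; τ_3 = 298.3/182.0 = 1.639 μs.
Total proper time: τ_1 + 62.78 + 1.639 = 137.4, so τ_1 = 137.4 − 64.41 = 72.99 μs.
γ_1 = 175.1/72.99 = 2.399; β = √(1 − 1/γ²) = √0.8263.

β = 0.909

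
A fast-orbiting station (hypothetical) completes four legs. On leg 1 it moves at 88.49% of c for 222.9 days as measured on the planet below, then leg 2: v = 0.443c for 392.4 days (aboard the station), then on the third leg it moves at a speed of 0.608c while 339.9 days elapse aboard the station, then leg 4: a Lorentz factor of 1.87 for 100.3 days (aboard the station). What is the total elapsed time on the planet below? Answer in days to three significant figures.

Leg 1: 222.9 days is already measured on the planet below.
Leg 2: γ = 1/√(1 − 0.443²) = 1/√0.8038 = 1.115; Δt_2 = 1.115 × 392.4 = 437.7 days.
Leg 3: γ = 1/√(1 − 0.608²) = 1/√0.6303 = 1.260; Δt_3 = 1.260 × 339.9 = 428.1 days.
Leg 4: γ = 1.87; Δt_4 = 1.870 × 100.3 = 187.6 days.
Total: 222.9 + 437.7 + 428.1 + 187.6 days.

Δt = 1280 days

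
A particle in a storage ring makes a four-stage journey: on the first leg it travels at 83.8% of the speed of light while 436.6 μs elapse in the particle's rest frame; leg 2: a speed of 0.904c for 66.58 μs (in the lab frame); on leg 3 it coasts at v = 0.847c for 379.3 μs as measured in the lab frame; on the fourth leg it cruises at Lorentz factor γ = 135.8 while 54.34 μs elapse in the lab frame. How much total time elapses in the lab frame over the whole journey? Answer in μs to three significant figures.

Leg 1: β = 0.838; γ = 1/√(1 − 0.838²) = 1/√0.2978 = 1.833; Δt_1 = 1.833 × 436.6 = 800.1 μs.
Leg 2: 66.58 μs is already measured in the lab frame.
Leg 3: 379.3 μs is already measured in the lab frame.
Leg 4: 54.34 μs is already measured in the lab frame.
Total: 800.1 + 66.58 + 379.3 + 54.34 μs.

Δt = 1300 μs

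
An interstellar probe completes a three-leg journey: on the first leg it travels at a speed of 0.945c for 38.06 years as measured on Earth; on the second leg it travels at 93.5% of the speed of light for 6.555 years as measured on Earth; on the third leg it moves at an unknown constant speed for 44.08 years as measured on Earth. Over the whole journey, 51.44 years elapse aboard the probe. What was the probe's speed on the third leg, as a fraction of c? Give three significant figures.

β = 0.555

Leg 1: γ = 1/√(1 − 0.945²) = 1/√0.1070 = 3.057; τ_1 = 38.06/3.057 = 12.45 years.
Leg 2: β = 0.935; γ = 1/√(1 − 0.935²) = 1/√0.1258 = 2.820; τ_2 = 6.555/2.820 = 2.325 years.
Leg 3: speed unknown; τ_3 = 44.08/γ_3.
Total proper time: 12.45 + 2.325 + τ_3 = 51.44, so τ_3 = 51.44 − 14.77 = 36.67 years.
γ_3 = 44.08/36.67 = 1.202; β = √(1 − 1/γ²) = √0.3081.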